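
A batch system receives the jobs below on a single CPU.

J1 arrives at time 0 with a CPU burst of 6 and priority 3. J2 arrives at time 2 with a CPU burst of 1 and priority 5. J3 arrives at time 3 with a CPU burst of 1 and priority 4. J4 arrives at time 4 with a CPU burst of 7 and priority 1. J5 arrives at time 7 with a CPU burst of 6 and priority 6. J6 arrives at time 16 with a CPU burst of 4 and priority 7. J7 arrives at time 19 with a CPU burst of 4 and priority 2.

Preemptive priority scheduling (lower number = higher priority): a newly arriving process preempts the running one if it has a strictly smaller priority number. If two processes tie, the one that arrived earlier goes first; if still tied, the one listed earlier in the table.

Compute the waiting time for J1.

Schedule: | J1 0-4 | J4 4-11 | J1 11-13 | J3 13-14 | J2 14-15 | J5 15-19 | J7 19-23 | J5 23-25 | J6 25-29 |
Completion: J1=13  J2=15  J3=14  J4=11  J5=25  J6=29  J7=23
Waiting(J1) = turnaround − burst = 13 − 6 = 7

7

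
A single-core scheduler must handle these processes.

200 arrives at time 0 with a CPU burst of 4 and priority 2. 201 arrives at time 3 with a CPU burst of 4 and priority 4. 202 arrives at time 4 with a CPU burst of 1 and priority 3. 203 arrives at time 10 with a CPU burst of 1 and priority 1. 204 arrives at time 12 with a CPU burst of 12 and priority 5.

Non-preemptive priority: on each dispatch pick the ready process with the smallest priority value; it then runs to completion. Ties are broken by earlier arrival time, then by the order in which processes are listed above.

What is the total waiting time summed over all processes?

2

Gantt: | 200 0-4 | 202 4-5 | 201 5-9 | idle 9-10 | 203 10-11 | idle 11-12 | 204 12-24 |
Completion: 200=4  201=9  202=5  203=11  204=24
Waiting = turnaround − burst: 200=0, 201=2, 202=0, 203=0, 204=0
Total waiting = 0 + 2 + 0 + 0 + 0 = 2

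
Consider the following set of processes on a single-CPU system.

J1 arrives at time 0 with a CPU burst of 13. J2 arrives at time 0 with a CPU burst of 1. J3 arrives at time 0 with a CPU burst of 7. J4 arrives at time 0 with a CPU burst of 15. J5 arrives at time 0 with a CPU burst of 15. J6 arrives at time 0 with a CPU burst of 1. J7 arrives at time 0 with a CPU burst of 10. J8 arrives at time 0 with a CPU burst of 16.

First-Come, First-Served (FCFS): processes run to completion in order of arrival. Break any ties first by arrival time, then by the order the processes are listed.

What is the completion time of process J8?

78

Schedule: | J1 0-13 | J2 13-14 | J3 14-21 | J4 21-36 | J5 36-51 | J6 51-52 | J7 52-62 | J8 62-78 |
Completion: J1=13  J2=14  J3=21  J4=36  J5=51  J6=52  J7=62  J8=78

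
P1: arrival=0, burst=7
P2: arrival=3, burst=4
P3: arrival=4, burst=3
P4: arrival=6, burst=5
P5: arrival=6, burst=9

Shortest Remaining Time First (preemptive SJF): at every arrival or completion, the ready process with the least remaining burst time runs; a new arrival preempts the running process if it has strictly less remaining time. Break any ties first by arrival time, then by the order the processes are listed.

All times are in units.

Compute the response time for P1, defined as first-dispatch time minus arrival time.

0

Gantt: | P1 0-7 | P3 7-10 | P2 10-14 | P4 14-19 | P5 19-28 |
Completion: P1=7  P2=14  P3=10  P4=19  P5=28
Turnaround (C−A): P1=7  P2=11  P3=6  P4=13  P5=22
Response(P1) = first start − arrival = 0 − 0 = 0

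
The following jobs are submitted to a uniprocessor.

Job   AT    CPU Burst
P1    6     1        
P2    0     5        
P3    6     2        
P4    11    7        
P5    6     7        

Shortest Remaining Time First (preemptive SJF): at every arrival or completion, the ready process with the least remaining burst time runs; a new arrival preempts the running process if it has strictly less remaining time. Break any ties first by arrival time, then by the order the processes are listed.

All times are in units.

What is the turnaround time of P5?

10

Schedule: | P2 0-5 | idle 5-6 | P1 6-7 | P3 7-9 | P5 9-16 | P4 16-23 |
Completion: P1=7  P2=5  P3=9  P4=23  P5=16
Turnaround(P5) = completion − arrival = 16 − 6 = 10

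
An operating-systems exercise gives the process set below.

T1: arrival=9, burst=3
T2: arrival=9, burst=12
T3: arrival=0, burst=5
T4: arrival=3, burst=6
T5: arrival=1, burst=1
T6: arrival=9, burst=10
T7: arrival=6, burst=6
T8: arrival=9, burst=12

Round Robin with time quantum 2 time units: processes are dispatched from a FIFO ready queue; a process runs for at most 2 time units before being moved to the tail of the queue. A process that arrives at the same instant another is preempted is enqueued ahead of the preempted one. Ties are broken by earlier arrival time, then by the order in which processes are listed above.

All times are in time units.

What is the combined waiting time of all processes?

Gantt: | T3 0-2 | T5 2-3 | T3 3-5 | T4 5-7 | T3 7-8 | T7 8-10 | T4 10-12 | T1 12-14 | T2 14-16 | T6 16-18 | T8 18-20 | T7 20-22 | T4 22-24 | T1 24-25 | T2 25-27 | T6 27-29 | T8 29-31 | T7 31-33 | T2 33-35 | T6 35-37 | T8 37-39 | T2 39-41 | T6 41-43 | T8 43-45 | T2 45-47 | T6 47-49 | T8 49-51 | T2 51-53 | T8 53-55 |
Completion: T1=25  T2=53  T3=8  T4=24  T5=3  T6=49  T7=33  T8=55
Waiting = turnaround − burst: T1=13, T2=32, T3=3, T4=15, T5=1, T6=30, T7=21, T8=34
Total waiting = 13 + 32 + 3 + 15 + 1 + 30 + 21 + 34 = 149

149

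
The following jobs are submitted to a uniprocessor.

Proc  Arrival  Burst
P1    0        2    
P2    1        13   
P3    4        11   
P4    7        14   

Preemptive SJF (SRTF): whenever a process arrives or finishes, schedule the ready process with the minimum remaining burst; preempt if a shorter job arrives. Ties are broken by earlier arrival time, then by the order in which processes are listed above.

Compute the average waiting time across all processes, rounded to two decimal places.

Schedule: | P1 0-2 | P2 2-15 | P3 15-26 | P4 26-40 |
Completion: P1=2  P2=15  P3=26  P4=40
Turnaround (C−A): P1=2  P2=14  P3=22  P4=33
Waiting times: P1=0, P2=1, P3=11, P4=19
Average waiting = (0+1+11+19) / 4 = 31/4 = 7.75

7.75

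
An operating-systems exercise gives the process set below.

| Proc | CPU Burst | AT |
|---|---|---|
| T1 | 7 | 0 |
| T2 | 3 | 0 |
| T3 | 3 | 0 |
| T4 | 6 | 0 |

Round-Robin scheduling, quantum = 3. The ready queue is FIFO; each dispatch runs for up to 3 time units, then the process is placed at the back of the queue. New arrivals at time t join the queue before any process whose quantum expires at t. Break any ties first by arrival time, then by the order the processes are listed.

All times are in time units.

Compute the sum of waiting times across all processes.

33

Timeline: | T1 0-3 | T2 3-6 | T3 6-9 | T4 9-12 | T1 12-15 | T4 15-18 | T1 18-19 |
Completion: T1=19  T2=6  T3=9  T4=18
Turnaround (C−A): T1=19  T2=6  T3=9  T4=18
Waiting = turnaround − burst: T1=12, T2=3, T3=6, T4=12
Total waiting = 12 + 3 + 6 + 12 = 33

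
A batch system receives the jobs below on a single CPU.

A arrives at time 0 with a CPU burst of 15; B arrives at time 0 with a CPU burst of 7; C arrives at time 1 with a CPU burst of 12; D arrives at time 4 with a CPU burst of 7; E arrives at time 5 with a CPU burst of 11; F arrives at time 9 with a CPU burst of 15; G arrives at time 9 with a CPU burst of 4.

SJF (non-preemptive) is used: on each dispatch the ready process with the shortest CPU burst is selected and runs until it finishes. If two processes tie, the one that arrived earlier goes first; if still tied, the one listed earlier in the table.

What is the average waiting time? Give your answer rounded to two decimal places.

Schedule: | B 0-7 | D 7-14 | G 14-18 | E 18-29 | C 29-41 | A 41-56 | F 56-71 |
Completion: A=56  B=7  C=41  D=14  E=29  F=71  G=18
Turnaround (C−A): A=56  B=7  C=40  D=10  E=24  F=62  G=9
Waiting times: A=41, B=0, C=28, D=3, E=13, F=47, G=5
Average waiting = (41+0+28+3+13+47+5) / 7 = 137/7 = 19.57

19.57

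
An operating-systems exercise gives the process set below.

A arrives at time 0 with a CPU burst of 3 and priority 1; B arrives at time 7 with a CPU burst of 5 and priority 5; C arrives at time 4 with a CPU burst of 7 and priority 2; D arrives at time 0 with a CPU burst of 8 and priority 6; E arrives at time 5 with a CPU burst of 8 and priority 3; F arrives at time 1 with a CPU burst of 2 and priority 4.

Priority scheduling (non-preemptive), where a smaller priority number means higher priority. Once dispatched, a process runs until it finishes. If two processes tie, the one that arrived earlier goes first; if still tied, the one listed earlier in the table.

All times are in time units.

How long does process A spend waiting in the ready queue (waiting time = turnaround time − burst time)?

0

Gantt: | A 0-3 | F 3-5 | C 5-12 | E 12-20 | B 20-25 | D 25-33 |
Completion: A=3  B=25  C=12  D=33  E=20  F=5
Waiting(A) = turnaround − burst = 3 − 3 = 0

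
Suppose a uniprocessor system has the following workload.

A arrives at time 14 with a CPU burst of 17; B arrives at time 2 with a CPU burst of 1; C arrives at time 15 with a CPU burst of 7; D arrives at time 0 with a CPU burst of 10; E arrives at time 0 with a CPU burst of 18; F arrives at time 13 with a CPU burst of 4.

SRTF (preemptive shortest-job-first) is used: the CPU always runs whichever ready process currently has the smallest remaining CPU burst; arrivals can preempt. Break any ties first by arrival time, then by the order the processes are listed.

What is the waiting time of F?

Timeline: | D 0-2 | B 2-3 | D 3-11 | E 11-13 | F 13-17 | C 17-24 | E 24-40 | A 40-57 |
Completion: A=57  B=3  C=24  D=11  E=40  F=17
Waiting(F) = turnaround − burst = 4 − 4 = 0

0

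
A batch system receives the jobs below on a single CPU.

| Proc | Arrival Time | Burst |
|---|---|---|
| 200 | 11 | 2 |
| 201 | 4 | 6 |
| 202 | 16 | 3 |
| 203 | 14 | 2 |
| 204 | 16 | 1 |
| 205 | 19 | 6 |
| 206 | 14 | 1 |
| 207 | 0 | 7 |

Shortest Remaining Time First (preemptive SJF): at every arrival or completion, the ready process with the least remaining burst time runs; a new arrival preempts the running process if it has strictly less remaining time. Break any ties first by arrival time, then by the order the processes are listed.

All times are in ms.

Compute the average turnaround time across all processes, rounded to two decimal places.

Gantt: | 207 0-7 | 201 7-13 | 200 13-15 | 206 15-16 | 204 16-17 | 203 17-19 | 202 19-22 | 205 22-28 |
Completion: 200=15  201=13  202=22  203=19  204=17  205=28  206=16  207=7
Turnaround times: 200=4, 201=9, 202=6, 203=5, 204=1, 205=9, 206=2, 207=7
Average turnaround = (4+9+6+5+1+9+2+7) / 8 = 43/8 = 5.38

5.38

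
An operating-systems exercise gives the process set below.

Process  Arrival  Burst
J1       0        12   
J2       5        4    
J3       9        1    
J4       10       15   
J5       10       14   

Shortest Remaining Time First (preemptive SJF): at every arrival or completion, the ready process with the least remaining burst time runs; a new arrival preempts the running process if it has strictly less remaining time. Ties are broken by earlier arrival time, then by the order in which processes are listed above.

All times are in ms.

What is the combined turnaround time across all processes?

79

Timeline: | J1 0-5 | J2 5-9 | J3 9-10 | J1 10-17 | J5 17-31 | J4 31-46 |
Completion: J1=17  J2=9  J3=10  J4=46  J5=31
Turnaround = completion − arrival: J1=17, J2=4, J3=1, J4=36, J5=21
Total turnaround = 17 + 4 + 1 + 36 + 21 = 79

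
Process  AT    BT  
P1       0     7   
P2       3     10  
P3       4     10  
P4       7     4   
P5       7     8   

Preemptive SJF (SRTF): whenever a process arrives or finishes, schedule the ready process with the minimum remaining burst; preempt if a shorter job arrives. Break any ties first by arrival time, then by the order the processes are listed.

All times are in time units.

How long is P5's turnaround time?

12

Timeline: | P1 0-7 | P4 7-11 | P5 11-19 | P2 19-29 | P3 29-39 |
Completion: P1=7  P2=29  P3=39  P4=11  P5=19
Turnaround(P5) = completion − arrival = 19 − 7 = 12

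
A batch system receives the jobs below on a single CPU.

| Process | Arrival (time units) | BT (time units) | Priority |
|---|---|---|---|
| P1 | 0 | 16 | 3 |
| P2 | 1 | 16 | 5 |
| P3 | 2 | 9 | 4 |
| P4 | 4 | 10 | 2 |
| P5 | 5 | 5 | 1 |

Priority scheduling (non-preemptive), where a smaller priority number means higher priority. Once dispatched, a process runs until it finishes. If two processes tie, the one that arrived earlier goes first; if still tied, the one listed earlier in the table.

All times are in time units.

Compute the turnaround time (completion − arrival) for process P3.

38

Timeline: | P1 0-16 | P5 16-21 | P4 21-31 | P3 31-40 | P2 40-56 |
Completion: P1=16  P2=56  P3=40  P4=31  P5=21
Turnaround(P3) = completion − arrival = 40 − 2 = 38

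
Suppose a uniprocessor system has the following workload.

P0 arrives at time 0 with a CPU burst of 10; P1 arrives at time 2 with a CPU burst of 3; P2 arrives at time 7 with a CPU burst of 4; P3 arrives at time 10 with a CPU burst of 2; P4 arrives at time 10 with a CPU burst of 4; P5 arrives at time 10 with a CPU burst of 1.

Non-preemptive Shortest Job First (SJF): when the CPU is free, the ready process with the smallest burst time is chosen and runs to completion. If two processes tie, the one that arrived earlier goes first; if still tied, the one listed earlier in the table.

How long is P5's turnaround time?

Schedule: | P0 0-10 | P5 10-11 | P3 11-13 | P1 13-16 | P2 16-20 | P4 20-24 |
Completion: P0=10  P1=16  P2=20  P3=13  P4=24  P5=11
Turnaround (C−A): P0=10  P1=14  P2=13  P3=3  P4=14  P5=1
Turnaround(P5) = completion − arrival = 11 − 10 = 1

1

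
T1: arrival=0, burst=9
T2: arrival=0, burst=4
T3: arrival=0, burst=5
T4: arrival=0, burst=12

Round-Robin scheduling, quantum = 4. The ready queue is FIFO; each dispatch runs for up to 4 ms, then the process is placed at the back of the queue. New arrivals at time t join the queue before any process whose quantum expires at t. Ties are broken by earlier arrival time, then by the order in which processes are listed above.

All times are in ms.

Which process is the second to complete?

T3

Timeline: | T1 0-4 | T2 4-8 | T3 8-12 | T4 12-16 | T1 16-20 | T3 20-21 | T4 21-25 | T1 25-26 | T4 26-30 |
Completion: T1=26  T2=8  T3=21  T4=30
Turnaround (C−A): T1=26  T2=8  T3=21  T4=30
Finish order: T2 → T3 → T1 → T4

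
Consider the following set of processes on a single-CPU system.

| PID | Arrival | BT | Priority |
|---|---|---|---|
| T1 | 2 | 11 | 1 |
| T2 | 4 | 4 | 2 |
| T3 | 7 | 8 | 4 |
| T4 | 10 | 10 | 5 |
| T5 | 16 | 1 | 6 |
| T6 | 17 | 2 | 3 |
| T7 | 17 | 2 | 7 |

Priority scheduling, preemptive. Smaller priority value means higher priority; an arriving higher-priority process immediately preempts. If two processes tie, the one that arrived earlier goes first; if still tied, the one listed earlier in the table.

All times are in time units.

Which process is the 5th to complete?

T4

Schedule: | idle 0-2 | T1 2-13 | T2 13-17 | T6 17-19 | T3 19-27 | T4 27-37 | T5 37-38 | T7 38-40 |
Completion: T1=13  T2=17  T3=27  T4=37  T5=38  T6=19  T7=40
Turnaround (C−A): T1=11  T2=13  T3=20  T4=27  T5=22  T6=2  T7=23
Finish order: T1 → T2 → T6 → T3 → T4 → T5 → T7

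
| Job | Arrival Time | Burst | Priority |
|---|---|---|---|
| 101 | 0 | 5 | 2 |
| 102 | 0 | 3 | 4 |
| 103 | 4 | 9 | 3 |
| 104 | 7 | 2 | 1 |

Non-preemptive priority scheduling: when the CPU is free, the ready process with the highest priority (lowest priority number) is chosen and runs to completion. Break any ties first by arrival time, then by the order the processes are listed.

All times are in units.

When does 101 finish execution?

5

Schedule: | 101 0-5 | 103 5-14 | 104 14-16 | 102 16-19 |
Completion: 101=5  102=19  103=14  104=16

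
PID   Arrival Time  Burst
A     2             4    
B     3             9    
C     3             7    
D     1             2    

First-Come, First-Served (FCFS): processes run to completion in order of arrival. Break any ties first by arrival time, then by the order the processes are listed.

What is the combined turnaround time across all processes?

40

Gantt: | idle 0-1 | D 1-3 | A 3-7 | B 7-16 | C 16-23 |
Completion: A=7  B=16  C=23  D=3
Turnaround = completion − arrival: A=5, B=13, C=20, D=2
Total turnaround = 5 + 13 + 20 + 2 = 40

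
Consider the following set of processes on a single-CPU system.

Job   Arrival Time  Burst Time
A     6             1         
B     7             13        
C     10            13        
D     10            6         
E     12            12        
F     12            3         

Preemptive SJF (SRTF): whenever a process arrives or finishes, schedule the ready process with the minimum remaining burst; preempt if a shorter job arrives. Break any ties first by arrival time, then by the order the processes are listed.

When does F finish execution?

15

Timeline: | idle 0-6 | A 6-7 | B 7-10 | D 10-12 | F 12-15 | D 15-19 | B 19-29 | E 29-41 | C 41-54 |
Completion: A=7  B=29  C=54  D=19  E=41  F=15
Turnaround (C−A): A=1  B=22  C=44  D=9  E=29  F=3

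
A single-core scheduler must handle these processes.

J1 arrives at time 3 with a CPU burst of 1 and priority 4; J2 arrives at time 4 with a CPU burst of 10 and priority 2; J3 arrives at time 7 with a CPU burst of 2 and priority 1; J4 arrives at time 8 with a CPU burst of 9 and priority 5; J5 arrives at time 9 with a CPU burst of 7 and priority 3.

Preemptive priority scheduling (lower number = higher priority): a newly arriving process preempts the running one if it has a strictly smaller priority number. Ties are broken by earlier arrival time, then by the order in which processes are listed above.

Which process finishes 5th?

Schedule: | idle 0-3 | J1 3-4 | J2 4-7 | J3 7-9 | J2 9-16 | J5 16-23 | J4 23-32 |
Completion: J1=4  J2=16  J3=9  J4=32  J5=23
Turnaround (C−A): J1=1  J2=12  J3=2  J4=24  J5=14
Finish order: J1 → J3 → J2 → J5 → J4

J4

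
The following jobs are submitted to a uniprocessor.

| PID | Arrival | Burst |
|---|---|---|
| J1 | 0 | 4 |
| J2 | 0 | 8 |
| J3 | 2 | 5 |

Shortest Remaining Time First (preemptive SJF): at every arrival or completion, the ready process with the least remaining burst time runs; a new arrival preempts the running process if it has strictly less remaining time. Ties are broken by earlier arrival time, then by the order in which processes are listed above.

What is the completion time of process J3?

9

Timeline: | J1 0-4 | J3 4-9 | J2 9-17 |
Completion: J1=4  J2=17  J3=9
Turnaround (C−A): J1=4  J2=17  J3=7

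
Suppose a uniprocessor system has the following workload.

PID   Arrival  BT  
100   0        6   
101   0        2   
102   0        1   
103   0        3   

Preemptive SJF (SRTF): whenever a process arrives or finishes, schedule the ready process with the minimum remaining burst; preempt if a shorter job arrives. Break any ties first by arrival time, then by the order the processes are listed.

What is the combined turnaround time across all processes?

22

Timeline: | 102 0-1 | 101 1-3 | 103 3-6 | 100 6-12 |
Completion: 100=12  101=3  102=1  103=6
Turnaround = completion − arrival: 100=12, 101=3, 102=1, 103=6
Total turnaround = 12 + 3 + 1 + 6 = 22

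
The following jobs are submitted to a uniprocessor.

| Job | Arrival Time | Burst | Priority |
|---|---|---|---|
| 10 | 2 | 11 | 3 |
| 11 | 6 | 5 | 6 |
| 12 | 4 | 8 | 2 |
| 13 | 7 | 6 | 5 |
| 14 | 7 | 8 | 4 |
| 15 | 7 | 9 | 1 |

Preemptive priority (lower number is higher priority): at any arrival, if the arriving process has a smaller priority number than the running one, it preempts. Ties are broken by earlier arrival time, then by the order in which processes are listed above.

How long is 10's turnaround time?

Timeline: | idle 0-2 | 10 2-4 | 12 4-7 | 15 7-16 | 12 16-21 | 10 21-30 | 14 30-38 | 13 38-44 | 11 44-49 |
Completion: 10=30  11=49  12=21  13=44  14=38  15=16
Turnaround (C−A): 10=28  11=43  12=17  13=37  14=31  15=9
Turnaround(10) = completion − arrival = 30 − 2 = 28

28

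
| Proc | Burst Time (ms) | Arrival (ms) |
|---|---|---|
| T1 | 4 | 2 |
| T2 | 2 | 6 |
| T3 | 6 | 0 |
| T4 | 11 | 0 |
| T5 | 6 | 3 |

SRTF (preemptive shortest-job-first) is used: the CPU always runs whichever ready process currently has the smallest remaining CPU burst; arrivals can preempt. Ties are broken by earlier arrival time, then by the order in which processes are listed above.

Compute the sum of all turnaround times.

Gantt: | T3 0-6 | T2 6-8 | T1 8-12 | T5 12-18 | T4 18-29 |
Completion: T1=12  T2=8  T3=6  T4=29  T5=18
Turnaround (C−A): T1=10  T2=2  T3=6  T4=29  T5=15
Turnaround = completion − arrival: T1=10, T2=2, T3=6, T4=29, T5=15
Total turnaround = 10 + 2 + 6 + 29 + 15 = 62

62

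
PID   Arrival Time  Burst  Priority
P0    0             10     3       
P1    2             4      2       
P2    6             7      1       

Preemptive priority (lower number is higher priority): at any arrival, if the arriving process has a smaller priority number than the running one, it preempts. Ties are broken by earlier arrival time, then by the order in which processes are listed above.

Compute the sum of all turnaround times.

Gantt: | P0 0-2 | P1 2-6 | P2 6-13 | P0 13-21 |
Completion: P0=21  P1=6  P2=13
Turnaround (C−A): P0=21  P1=4  P2=7
Turnaround = completion − arrival: P0=21, P1=4, P2=7
Total turnaround = 21 + 4 + 7 = 32

32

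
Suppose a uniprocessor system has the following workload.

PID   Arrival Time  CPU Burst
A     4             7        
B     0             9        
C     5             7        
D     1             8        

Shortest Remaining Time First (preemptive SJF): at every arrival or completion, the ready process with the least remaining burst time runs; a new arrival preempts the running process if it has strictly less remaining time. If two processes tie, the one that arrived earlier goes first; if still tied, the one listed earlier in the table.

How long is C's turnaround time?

Gantt: | B 0-9 | A 9-16 | C 16-23 | D 23-31 |
Completion: A=16  B=9  C=23  D=31
Turnaround(C) = completion − arrival = 23 − 5 = 18

18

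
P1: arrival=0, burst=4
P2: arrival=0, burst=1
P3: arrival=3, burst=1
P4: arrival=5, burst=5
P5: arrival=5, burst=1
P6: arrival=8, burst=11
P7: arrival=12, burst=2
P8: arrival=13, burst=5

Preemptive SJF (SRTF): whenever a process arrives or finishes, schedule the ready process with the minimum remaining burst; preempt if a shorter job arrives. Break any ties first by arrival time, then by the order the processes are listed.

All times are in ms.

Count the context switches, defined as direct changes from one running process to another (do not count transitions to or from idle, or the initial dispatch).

8

Schedule: | P2 0-1 | P1 1-3 | P3 3-4 | P1 4-6 | P5 6-7 | P4 7-12 | P7 12-14 | P8 14-19 | P6 19-30 |
Completion: P1=6  P2=1  P3=4  P4=12  P5=7  P6=30  P7=14  P8=19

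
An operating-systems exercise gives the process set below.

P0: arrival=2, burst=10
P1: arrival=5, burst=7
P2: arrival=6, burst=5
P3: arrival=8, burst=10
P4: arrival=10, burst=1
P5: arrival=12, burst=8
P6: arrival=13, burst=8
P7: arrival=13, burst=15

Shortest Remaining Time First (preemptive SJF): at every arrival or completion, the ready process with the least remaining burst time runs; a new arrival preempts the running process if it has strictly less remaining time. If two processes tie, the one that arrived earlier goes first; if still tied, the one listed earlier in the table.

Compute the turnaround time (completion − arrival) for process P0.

Timeline: | idle 0-2 | P0 2-6 | P2 6-11 | P4 11-12 | P0 12-18 | P1 18-25 | P5 25-33 | P6 33-41 | P3 41-51 | P7 51-66 |
Completion: P0=18  P1=25  P2=11  P3=51  P4=12  P5=33  P6=41  P7=66
Turnaround (C−A): P0=16  P1=20  P2=5  P3=43  P4=2  P5=21  P6=28  P7=53
Turnaround(P0) = completion − arrival = 18 − 2 = 16

16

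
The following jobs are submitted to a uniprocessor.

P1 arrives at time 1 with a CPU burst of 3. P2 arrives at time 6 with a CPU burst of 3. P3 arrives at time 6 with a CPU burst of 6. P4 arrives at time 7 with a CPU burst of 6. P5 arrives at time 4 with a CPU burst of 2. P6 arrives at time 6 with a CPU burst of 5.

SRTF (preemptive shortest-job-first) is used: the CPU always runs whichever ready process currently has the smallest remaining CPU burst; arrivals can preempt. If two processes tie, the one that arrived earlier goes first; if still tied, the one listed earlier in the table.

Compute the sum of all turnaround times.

49

Gantt: | idle 0-1 | P1 1-4 | P5 4-6 | P2 6-9 | P6 9-14 | P3 14-20 | P4 20-26 |
Completion: P1=4  P2=9  P3=20  P4=26  P5=6  P6=14
Turnaround = completion − arrival: P1=3, P2=3, P3=14, P4=19, P5=2, P6=8
Total turnaround = 3 + 3 + 14 + 19 + 2 + 8 = 49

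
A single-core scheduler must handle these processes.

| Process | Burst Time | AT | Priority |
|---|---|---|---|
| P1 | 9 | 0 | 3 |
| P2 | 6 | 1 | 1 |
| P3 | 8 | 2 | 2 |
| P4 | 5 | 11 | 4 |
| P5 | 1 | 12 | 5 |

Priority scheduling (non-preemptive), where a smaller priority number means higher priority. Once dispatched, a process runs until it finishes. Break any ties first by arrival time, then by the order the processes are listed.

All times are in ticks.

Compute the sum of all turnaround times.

Timeline: | P1 0-9 | P2 9-15 | P3 15-23 | P4 23-28 | P5 28-29 |
Completion: P1=9  P2=15  P3=23  P4=28  P5=29
Turnaround (C−A): P1=9  P2=14  P3=21  P4=17  P5=17
Turnaround = completion − arrival: P1=9, P2=14, P3=21, P4=17, P5=17
Total turnaround = 9 + 14 + 21 + 17 + 17 = 78

78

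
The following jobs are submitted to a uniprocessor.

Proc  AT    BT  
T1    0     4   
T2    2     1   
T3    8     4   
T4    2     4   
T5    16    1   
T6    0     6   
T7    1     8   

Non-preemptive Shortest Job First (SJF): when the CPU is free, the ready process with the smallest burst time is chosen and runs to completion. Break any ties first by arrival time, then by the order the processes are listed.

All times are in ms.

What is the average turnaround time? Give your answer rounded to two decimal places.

9.86

Timeline: | T1 0-4 | T2 4-5 | T4 5-9 | T3 9-13 | T6 13-19 | T5 19-20 | T7 20-28 |
Completion: T1=4  T2=5  T3=13  T4=9  T5=20  T6=19  T7=28
Turnaround (C−A): T1=4  T2=3  T3=5  T4=7  T5=4  T6=19  T7=27
Turnaround times: T1=4, T2=3, T3=5, T4=7, T5=4, T6=19, T7=27
Average turnaround = (4+3+5+7+4+19+27) / 7 = 69/7 = 9.86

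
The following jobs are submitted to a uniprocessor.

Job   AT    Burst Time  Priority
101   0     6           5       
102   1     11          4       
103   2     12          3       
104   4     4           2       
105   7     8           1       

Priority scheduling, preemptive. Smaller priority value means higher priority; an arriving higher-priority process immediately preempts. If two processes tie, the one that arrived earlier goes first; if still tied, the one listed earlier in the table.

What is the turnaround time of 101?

Schedule: | 101 0-1 | 102 1-2 | 103 2-4 | 104 4-7 | 105 7-15 | 104 15-16 | 103 16-26 | 102 26-36 | 101 36-41 |
Completion: 101=41  102=36  103=26  104=16  105=15
Turnaround (C−A): 101=41  102=35  103=24  104=12  105=8
Turnaround(101) = completion − arrival = 41 − 0 = 41

41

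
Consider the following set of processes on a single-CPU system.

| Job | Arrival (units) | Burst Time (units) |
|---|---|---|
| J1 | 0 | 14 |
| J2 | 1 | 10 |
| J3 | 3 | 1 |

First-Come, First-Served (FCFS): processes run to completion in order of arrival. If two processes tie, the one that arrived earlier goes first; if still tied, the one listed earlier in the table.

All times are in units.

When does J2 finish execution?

Timeline: | J1 0-14 | J2 14-24 | J3 24-25 |
Completion: J1=14  J2=24  J3=25
Turnaround (C−A): J1=14  J2=23  J3=22

24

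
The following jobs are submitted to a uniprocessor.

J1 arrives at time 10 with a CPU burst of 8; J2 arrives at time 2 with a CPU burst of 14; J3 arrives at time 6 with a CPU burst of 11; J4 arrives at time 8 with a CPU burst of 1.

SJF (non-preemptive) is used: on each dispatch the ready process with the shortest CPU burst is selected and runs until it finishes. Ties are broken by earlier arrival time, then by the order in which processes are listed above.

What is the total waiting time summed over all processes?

Gantt: | idle 0-2 | J2 2-16 | J4 16-17 | J1 17-25 | J3 25-36 |
Completion: J1=25  J2=16  J3=36  J4=17
Waiting = turnaround − burst: J1=7, J2=0, J3=19, J4=8
Total waiting = 7 + 0 + 19 + 8 = 34

34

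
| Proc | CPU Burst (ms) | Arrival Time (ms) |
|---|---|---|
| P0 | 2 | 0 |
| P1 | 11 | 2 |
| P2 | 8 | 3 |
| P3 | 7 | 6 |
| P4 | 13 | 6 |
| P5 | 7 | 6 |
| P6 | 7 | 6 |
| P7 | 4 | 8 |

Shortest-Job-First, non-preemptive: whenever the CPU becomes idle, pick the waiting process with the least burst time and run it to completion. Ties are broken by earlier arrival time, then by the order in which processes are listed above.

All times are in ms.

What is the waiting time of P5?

Gantt: | P0 0-2 | P1 2-13 | P7 13-17 | P3 17-24 | P5 24-31 | P6 31-38 | P2 38-46 | P4 46-59 |
Completion: P0=2  P1=13  P2=46  P3=24  P4=59  P5=31  P6=38  P7=17
Turnaround (C−A): P0=2  P1=11  P2=43  P3=18  P4=53  P5=25  P6=32  P7=9
Waiting(P5) = turnaround − burst = 25 − 7 = 18

18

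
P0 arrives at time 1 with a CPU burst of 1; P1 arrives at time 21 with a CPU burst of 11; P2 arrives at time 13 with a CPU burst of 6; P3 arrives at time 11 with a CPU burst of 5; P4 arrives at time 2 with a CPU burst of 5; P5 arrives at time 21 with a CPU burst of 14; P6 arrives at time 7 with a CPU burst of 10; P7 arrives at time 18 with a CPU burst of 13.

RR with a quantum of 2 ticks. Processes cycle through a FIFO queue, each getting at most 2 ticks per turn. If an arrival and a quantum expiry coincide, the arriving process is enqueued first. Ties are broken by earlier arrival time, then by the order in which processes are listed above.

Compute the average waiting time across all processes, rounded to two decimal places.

16.63

Gantt: | idle 0-1 | P0 1-2 | P4 2-7 | P6 7-11 | P3 11-13 | P6 13-15 | P2 15-17 | P3 17-19 | P6 19-21 | P2 21-23 | P7 23-25 | P3 25-26 | P1 26-28 | P5 28-30 | P6 30-32 | P2 32-34 | P7 34-36 | P1 36-38 | P5 38-40 | P7 40-42 | P1 42-44 | P5 44-46 | P7 46-48 | P1 48-50 | P5 50-52 | P7 52-54 | P1 54-56 | P5 56-58 | P7 58-60 | P1 60-61 | P5 61-63 | P7 63-64 | P5 64-66 |
Completion: P0=2  P1=61  P2=34  P3=26  P4=7  P5=66  P6=32  P7=64
Turnaround (C−A): P0=1  P1=40  P2=21  P3=15  P4=5  P5=45  P6=25  P7=46
Waiting times: P0=0, P1=29, P2=15, P3=10, P4=0, P5=31, P6=15, P7=33
Average waiting = (0+29+15+10+0+31+15+33) / 8 = 133/8 = 16.63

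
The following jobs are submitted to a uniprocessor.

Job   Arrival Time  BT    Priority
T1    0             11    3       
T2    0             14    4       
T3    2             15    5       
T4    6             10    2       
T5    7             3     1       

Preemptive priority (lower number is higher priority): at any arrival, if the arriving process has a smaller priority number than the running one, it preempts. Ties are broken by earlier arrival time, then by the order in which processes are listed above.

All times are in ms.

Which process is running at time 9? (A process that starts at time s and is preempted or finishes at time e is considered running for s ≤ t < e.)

T5

Schedule: | T1 0-6 | T4 6-7 | T5 7-10 | T4 10-19 | T1 19-24 | T2 24-38 | T3 38-53 |
Completion: T1=24  T2=38  T3=53  T4=19  T5=10
Turnaround (C−A): T1=24  T2=38  T3=51  T4=13  T5=3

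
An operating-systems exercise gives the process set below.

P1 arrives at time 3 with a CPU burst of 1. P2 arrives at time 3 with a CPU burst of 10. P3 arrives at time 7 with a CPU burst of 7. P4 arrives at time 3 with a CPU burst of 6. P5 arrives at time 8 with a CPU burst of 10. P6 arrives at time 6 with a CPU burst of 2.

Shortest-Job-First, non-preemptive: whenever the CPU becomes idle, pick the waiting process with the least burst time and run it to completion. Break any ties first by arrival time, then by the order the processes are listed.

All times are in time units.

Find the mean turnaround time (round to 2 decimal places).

13.83

Schedule: | idle 0-3 | P1 3-4 | P4 4-10 | P6 10-12 | P3 12-19 | P2 19-29 | P5 29-39 |
Completion: P1=4  P2=29  P3=19  P4=10  P5=39  P6=12
Turnaround times: P1=1, P2=26, P3=12, P4=7, P5=31, P6=6
Average turnaround = (1+26+12+7+31+6) / 6 = 83/6 = 13.83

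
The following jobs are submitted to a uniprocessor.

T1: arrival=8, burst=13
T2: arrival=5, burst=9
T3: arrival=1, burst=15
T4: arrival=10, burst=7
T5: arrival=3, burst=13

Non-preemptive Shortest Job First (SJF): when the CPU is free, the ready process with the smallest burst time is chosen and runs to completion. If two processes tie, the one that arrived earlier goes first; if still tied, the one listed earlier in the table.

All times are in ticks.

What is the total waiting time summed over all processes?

90

Timeline: | idle 0-1 | T3 1-16 | T4 16-23 | T2 23-32 | T5 32-45 | T1 45-58 |
Completion: T1=58  T2=32  T3=16  T4=23  T5=45
Waiting = turnaround − burst: T1=37, T2=18, T3=0, T4=6, T5=29
Total waiting = 37 + 18 + 0 + 6 + 29 = 90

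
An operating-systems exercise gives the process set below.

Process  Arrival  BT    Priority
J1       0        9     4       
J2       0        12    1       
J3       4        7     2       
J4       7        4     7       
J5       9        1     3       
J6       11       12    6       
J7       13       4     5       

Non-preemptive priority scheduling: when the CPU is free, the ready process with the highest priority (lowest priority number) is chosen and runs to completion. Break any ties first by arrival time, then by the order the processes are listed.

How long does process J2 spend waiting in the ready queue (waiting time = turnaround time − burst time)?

0

Schedule: | J2 0-12 | J3 12-19 | J5 19-20 | J1 20-29 | J7 29-33 | J6 33-45 | J4 45-49 |
Completion: J1=29  J2=12  J3=19  J4=49  J5=20  J6=45  J7=33
Waiting(J2) = turnaround − burst = 12 − 12 = 0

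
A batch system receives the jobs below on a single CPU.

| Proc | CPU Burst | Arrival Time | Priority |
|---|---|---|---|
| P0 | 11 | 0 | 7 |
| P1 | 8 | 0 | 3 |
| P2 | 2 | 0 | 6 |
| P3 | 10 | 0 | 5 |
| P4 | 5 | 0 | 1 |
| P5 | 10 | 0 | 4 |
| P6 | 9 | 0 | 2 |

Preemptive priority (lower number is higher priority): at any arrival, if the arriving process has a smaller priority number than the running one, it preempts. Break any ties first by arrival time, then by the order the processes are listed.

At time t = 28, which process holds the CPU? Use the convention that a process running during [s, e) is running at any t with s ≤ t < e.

Timeline: | P4 0-5 | P6 5-14 | P1 14-22 | P5 22-32 | P3 32-42 | P2 42-44 | P0 44-55 |
Completion: P0=55  P1=22  P2=44  P3=42  P4=5  P5=32  P6=14

P5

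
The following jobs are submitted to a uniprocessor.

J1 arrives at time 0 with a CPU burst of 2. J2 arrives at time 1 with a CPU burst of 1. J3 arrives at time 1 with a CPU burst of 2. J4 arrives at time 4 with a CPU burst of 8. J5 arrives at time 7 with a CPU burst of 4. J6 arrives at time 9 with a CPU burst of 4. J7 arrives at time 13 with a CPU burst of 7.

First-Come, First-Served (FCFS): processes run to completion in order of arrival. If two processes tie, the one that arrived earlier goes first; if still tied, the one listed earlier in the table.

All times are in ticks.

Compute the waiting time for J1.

0

Schedule: | J1 0-2 | J2 2-3 | J3 3-5 | J4 5-13 | J5 13-17 | J6 17-21 | J7 21-28 |
Completion: J1=2  J2=3  J3=5  J4=13  J5=17  J6=21  J7=28
Turnaround (C−A): J1=2  J2=2  J3=4  J4=9  J5=10  J6=12  J7=15
Waiting(J1) = turnaround − burst = 2 − 2 = 0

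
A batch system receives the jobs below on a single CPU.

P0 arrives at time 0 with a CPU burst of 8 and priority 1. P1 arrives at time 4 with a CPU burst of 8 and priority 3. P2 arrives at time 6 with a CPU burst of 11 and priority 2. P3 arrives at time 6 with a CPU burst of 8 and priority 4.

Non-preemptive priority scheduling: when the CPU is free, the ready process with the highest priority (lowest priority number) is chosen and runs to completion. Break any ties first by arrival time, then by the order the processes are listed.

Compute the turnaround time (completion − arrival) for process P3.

29

Gantt: | P0 0-8 | P2 8-19 | P1 19-27 | P3 27-35 |
Completion: P0=8  P1=27  P2=19  P3=35
Turnaround (C−A): P0=8  P1=23  P2=13  P3=29
Turnaround(P3) = completion − arrival = 35 − 6 = 29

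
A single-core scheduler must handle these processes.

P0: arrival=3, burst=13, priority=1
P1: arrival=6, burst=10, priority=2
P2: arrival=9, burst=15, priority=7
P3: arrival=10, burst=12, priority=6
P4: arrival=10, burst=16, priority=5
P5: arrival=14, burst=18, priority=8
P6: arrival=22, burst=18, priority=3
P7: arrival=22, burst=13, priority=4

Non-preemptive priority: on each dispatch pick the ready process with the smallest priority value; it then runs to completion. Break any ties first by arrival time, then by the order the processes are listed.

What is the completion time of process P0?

16

Timeline: | idle 0-3 | P0 3-16 | P1 16-26 | P6 26-44 | P7 44-57 | P4 57-73 | P3 73-85 | P2 85-100 | P5 100-118 |
Completion: P0=16  P1=26  P2=100  P3=85  P4=73  P5=118  P6=44  P7=57
Turnaround (C−A): P0=13  P1=20  P2=91  P3=75  P4=63  P5=104  P6=22  P7=35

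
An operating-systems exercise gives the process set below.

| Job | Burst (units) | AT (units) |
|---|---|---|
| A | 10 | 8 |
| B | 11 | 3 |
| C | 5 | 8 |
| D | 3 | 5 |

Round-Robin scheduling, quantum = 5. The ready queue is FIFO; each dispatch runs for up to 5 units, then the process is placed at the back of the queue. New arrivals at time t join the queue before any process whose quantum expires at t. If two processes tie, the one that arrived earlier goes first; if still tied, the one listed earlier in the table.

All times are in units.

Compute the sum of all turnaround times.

71

Timeline: | idle 0-3 | B 3-8 | D 8-11 | A 11-16 | C 16-21 | B 21-26 | A 26-31 | B 31-32 |
Completion: A=31  B=32  C=21  D=11
Turnaround (C−A): A=23  B=29  C=13  D=6
Turnaround = completion − arrival: A=23, B=29, C=13, D=6
Total turnaround = 23 + 29 + 13 + 6 = 71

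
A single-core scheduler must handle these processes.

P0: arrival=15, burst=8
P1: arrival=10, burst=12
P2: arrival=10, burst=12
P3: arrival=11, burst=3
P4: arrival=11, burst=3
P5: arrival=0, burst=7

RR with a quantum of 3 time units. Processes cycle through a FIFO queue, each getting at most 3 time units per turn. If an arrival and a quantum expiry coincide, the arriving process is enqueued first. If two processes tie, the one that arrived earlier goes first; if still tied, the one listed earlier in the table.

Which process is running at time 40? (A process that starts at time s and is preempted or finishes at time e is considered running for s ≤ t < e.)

Schedule: | P5 0-7 | idle 7-10 | P1 10-13 | P2 13-16 | P3 16-19 | P4 19-22 | P1 22-25 | P0 25-28 | P2 28-31 | P1 31-34 | P0 34-37 | P2 37-40 | P1 40-43 | P0 43-45 | P2 45-48 |
Completion: P0=45  P1=43  P2=48  P3=19  P4=22  P5=7

P1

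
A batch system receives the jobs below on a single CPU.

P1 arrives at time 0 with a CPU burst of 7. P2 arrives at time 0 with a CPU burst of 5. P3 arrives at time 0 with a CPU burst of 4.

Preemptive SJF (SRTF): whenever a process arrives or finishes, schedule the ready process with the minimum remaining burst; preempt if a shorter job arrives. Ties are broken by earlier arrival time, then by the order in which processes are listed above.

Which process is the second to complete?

P2

Timeline: | P3 0-4 | P2 4-9 | P1 9-16 |
Completion: P1=16  P2=9  P3=4
Finish order: P3 → P2 → P1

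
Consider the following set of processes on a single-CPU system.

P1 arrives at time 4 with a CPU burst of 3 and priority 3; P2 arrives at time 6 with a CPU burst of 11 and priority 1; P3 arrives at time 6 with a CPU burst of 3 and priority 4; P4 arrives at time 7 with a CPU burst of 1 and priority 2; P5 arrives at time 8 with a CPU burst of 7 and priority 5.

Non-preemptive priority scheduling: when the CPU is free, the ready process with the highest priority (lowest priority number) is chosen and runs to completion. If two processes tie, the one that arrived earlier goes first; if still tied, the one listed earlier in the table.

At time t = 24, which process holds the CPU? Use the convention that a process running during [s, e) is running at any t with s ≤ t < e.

P5

Timeline: | idle 0-4 | P1 4-7 | P2 7-18 | P4 18-19 | P3 19-22 | P5 22-29 |
Completion: P1=7  P2=18  P3=22  P4=19  P5=29
Turnaround (C−A): P1=3  P2=12  P3=16  P4=12  P5=21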